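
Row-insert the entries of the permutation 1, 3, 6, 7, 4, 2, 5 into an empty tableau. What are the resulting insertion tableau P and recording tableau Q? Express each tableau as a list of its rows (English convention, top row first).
P = [[1, 2, 4, 5], [3, 7], [6]], Q = [[1, 2, 3, 4], [5, 7], [6]]

Insert each entry of the permutation into P by Schensted row insertion, recording in Q the position of each new cell.

Insert 1: appended to row 1. P = [[1]].
Insert 3: appended to row 1. P = [[1, 3]].
Insert 6: appended to row 1. P = [[1, 3, 6]].
Insert 7: appended to row 1. P = [[1, 3, 6, 7]].
Insert 4: 4 bumps 6 from row 1; 6 starts row 2. P = [[1, 3, 4, 7], [6]].
Insert 2: 2 bumps 3 from row 1; 3 bumps 6 from row 2; 6 starts row 3. P = [[1, 2, 4, 7], [3], [6]].
Insert 5: 5 bumps 7 from row 1; 7 appends to row 2. P = [[1, 2, 4, 5], [3, 7], [6]].

So P = [[1, 2, 4, 5], [3, 7], [6]], Q = [[1, 2, 3, 4], [5, 7], [6]].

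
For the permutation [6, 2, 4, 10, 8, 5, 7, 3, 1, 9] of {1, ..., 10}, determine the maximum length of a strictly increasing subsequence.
5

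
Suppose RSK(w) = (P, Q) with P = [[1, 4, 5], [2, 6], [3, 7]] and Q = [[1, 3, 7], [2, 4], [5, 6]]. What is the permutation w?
3 2 7 6 1 4 5

Reverse the RSK construction: for i from n down to 1, find the cell of Q containing i, remove the entry at that cell from P, and reverse-bump it up through P; the value ejected from row 1 is w(i).

Step i=7: Q has 7 at row 1, column 3; remove that cell from P, ejecting 5. So w(7) = 5. P is now [[1, 4], [2, 6], [3, 7]].
Step i=6: Q has 6 at row 3, column 2; remove 7 from row 3 of P and reverse-bump: 7 enters row 2 and ejects 6; 6 enters row 1 and ejects 4. So w(6) = 4. P is now [[1, 6], [2, 7], [3]].
Step i=5: Q has 5 at row 3, column 1; remove 3 from row 3 of P and reverse-bump: 3 enters row 2 and ejects 2; 2 enters row 1 and ejects 1. So w(5) = 1. P is now [[2, 6], [3, 7]].
Step i=4: Q has 4 at row 2, column 2; remove 7 from row 2 of P and reverse-bump: 7 enters row 1 and ejects 6. So w(4) = 6. P is now [[2, 7], [3]].
Step i=3: Q has 3 at row 1, column 2; remove that cell from P, ejecting 7. So w(3) = 7. P is now [[2], [3]].
Step i=2: Q has 2 at row 2, column 1; remove 3 from row 2 of P and reverse-bump: 3 enters row 1 and ejects 2. So w(2) = 2. P is now [[3]].
Step i=1: Q has 1 at row 1, column 1; remove that cell from P, ejecting 3. So w(1) = 3. P is now [].

So w = 3 2 7 6 1 4 5.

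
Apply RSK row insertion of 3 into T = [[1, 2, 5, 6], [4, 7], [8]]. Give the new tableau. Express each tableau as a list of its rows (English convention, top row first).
In row 1, 3 replaces 5 (the leftmost entry greater than 3); 5 is bumped to row 2. In row 2, 5 replaces 7 (the leftmost entry greater than 5); 7 is bumped to row 3. In row 3, 7 replaces 8 (the leftmost entry greater than 7); 8 is bumped to row 4. 8 starts a new row 4. The new tableau is [[1, 2, 3, 6], [4, 5], [7], [8]].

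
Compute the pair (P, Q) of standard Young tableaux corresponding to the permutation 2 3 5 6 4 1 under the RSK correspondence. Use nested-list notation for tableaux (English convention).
Insert each entry of the permutation into P by Schensted row insertion, recording in Q the position of each new cell.

Insert 2: appended to row 1. P = [[2]], Q = [[1]].
Insert 3: appended to row 1. P = [[2, 3]], Q = [[1, 2]].
Insert 5: appended to row 1. P = [[2, 3, 5]], Q = [[1, 2, 3]].
Insert 6: appended to row 1. P = [[2, 3, 5, 6]], Q = [[1, 2, 3, 4]].
Insert 4: 4 bumps 5 from row 1; 5 starts row 2. P = [[2, 3, 4, 6], [5]], Q = [[1, 2, 3, 4], [5]].
Insert 1: 1 bumps 2 from row 1; 2 bumps 5 from row 2; 5 starts row 3. P = [[1, 3, 4, 6], [2], [5]], Q = [[1, 2, 3, 4], [5], [6]].

So P = [[1, 3, 4, 6], [2], [5]], Q = [[1, 2, 3, 4], [5], [6]].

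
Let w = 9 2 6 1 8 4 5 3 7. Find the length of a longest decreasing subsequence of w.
4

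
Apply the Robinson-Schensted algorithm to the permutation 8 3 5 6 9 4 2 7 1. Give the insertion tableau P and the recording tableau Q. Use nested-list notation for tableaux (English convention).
Insert each entry of the permutation into P by Schensted row insertion, recording in Q the position of each new cell.

Insert 8: appended to row 1. P = [[8]].
Insert 3: 3 bumps 8 from row 1; 8 starts row 2. P = [[3], [8]].
Insert 5: appended to row 1. P = [[3, 5], [8]].
Insert 6: appended to row 1. P = [[3, 5, 6], [8]].
Insert 9: appended to row 1. P = [[3, 5, 6, 9], [8]].
Insert 4: 4 bumps 5 from row 1; 5 bumps 8 from row 2; 8 starts row 3. P = [[3, 4, 6, 9], [5], [8]].
Insert 2: 2 bumps 3 from row 1; 3 bumps 5 from row 2; 5 bumps 8 from row 3; 8 starts row 4. P = [[2, 4, 6, 9], [3], [5], [8]].
Insert 7: 7 bumps 9 from row 1; 9 appends to row 2. P = [[2, 4, 6, 7], [3, 9], [5], [8]].
Insert 1: 1 bumps 2 from row 1; 2 bumps 3 from row 2; 3 bumps 5 from row 3; 5 bumps 8 from row 4; 8 starts row 5. P = [[1, 4, 6, 7], [2, 9], [3], [5], [8]].

So P = [[1, 4, 6, 7], [2, 9], [3], [5], [8]], Q = [[1, 3, 4, 5], [2, 8], [6], [7], [9]].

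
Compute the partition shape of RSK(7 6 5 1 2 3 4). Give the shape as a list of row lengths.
Row-insert each entry into an empty tableau.

After inserting 7: P = [[7]].
After inserting 6: P = [[6], [7]].
After inserting 5: P = [[5], [6], [7]].
After inserting 1: P = [[1], [5], [6], [7]].
After inserting 2: P = [[1, 2], [5], [6], [7]].
After inserting 3: P = [[1, 2, 3], [5], [6], [7]].
After inserting 4: P = [[1, 2, 3, 4], [5], [6], [7]].

The final insertion tableau P = [[1, 2, 3, 4], [5], [6], [7]] has shape [4, 1, 1, 1].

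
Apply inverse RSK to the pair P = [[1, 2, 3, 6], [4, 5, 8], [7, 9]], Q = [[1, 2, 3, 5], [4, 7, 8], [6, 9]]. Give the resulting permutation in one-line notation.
1 4 7 5 9 2 3 8 6

Reverse the RSK construction: for i from n down to 1, find the cell of Q containing i, remove the entry at that cell from P, and reverse-bump it up through P; the value ejected from row 1 is w(i).

Step i=9: Q has 9 at row 3, column 2; remove 9 from row 3 of P and reverse-bump: 9 enters row 2 and ejects 8; 8 enters row 1 and ejects 6. So w(9) = 6. P is now [[1, 2, 3, 8], [4, 5, 9], [7]].
Step i=8: Q has 8 at row 2, column 3; remove 9 from row 2 of P and reverse-bump: 9 enters row 1 and ejects 8. So w(8) = 8. P is now [[1, 2, 3, 9], [4, 5], [7]].
Step i=7: Q has 7 at row 2, column 2; remove 5 from row 2 of P and reverse-bump: 5 enters row 1 and ejects 3. So w(7) = 3. P is now [[1, 2, 5, 9], [4], [7]].
Step i=6: Q has 6 at row 3, column 1; remove 7 from row 3 of P and reverse-bump: 7 enters row 2 and ejects 4; 4 enters row 1 and ejects 2. So w(6) = 2. P is now [[1, 4, 5, 9], [7]].
Step i=5: Q has 5 at row 1, column 4; remove that cell from P, ejecting 9. So w(5) = 9. P is now [[1, 4, 5], [7]].
Step i=4: Q has 4 at row 2, column 1; remove 7 from row 2 of P and reverse-bump: 7 enters row 1 and ejects 5. So w(4) = 5. P is now [[1, 4, 7]].
Step i=3: Q has 3 at row 1, column 3; remove that cell from P, ejecting 7. So w(3) = 7. P is now [[1, 4]].
Step i=2: Q has 2 at row 1, column 2; remove that cell from P, ejecting 4. So w(2) = 4. P is now [[1]].
Step i=1: Q has 1 at row 1, column 1; remove that cell from P, ejecting 1. So w(1) = 1. P is now [].

So w = 1 4 7 5 9 2 3 8 6.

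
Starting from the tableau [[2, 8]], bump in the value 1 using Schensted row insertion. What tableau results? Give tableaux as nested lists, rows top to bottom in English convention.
[[1, 8], [2]]

In row 1, 1 replaces 2 (the leftmost entry greater than 1); 2 is bumped to row 2. 2 starts a new row 2. The new tableau is [[1, 8], [2]].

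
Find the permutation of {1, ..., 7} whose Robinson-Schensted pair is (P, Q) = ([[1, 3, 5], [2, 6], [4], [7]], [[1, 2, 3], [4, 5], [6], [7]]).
Reverse the RSK construction: for i from n down to 1, find the cell of Q containing i, remove the entry at that cell from P, and reverse-bump it up through P; the value ejected from row 1 is w(i).

Step i=7: Q has 7 at row 4, column 1; remove 7 from row 4 of P and reverse-bump: 7 enters row 3 and ejects 4; 4 enters row 2 and ejects 2; 2 enters row 1 and ejects 1. So w(7) = 1. P is now [[2, 3, 5], [4, 6], [7]].
Step i=6: Q has 6 at row 3, column 1; remove 7 from row 3 of P and reverse-bump: 7 enters row 2 and ejects 6; 6 enters row 1 and ejects 5. So w(6) = 5. P is now [[2, 3, 6], [4, 7]].
Step i=5: Q has 5 at row 2, column 2; remove 7 from row 2 of P and reverse-bump: 7 enters row 1 and ejects 6. So w(5) = 6. P is now [[2, 3, 7], [4]].
Step i=4: Q has 4 at row 2, column 1; remove 4 from row 2 of P and reverse-bump: 4 enters row 1 and ejects 3. So w(4) = 3. P is now [[2, 4, 7]].
Step i=3: Q has 3 at row 1, column 3; remove that cell from P, ejecting 7. So w(3) = 7. P is now [[2, 4]].
Step i=2: Q has 2 at row 1, column 2; remove that cell from P, ejecting 4. So w(2) = 4. P is now [[2]].
Step i=1: Q has 1 at row 1, column 1; remove that cell from P, ejecting 2. So w(1) = 2. P is now [].

So w = 2 4 7 3 6 5 1.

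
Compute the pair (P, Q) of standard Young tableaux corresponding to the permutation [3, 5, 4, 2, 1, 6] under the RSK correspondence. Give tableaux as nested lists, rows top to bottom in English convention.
P = [[1, 4, 6], [2], [3], [5]], Q = [[1, 2, 6], [3], [4], [5]]

Insert each entry of the permutation into P by Schensted row insertion, recording in Q the position of each new cell.

After inserting 3: P = [[3]].
After inserting 5: P = [[3, 5]].
After inserting 4: P = [[3, 4], [5]].
After inserting 2: P = [[2, 4], [3], [5]].
After inserting 1: P = [[1, 4], [2], [3], [5]].
After inserting 6: P = [[1, 4, 6], [2], [3], [5]].

So P = [[1, 4, 6], [2], [3], [5]], Q = [[1, 2, 6], [3], [4], [5]].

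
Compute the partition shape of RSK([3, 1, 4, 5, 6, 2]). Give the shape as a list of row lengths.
[4, 2]

RSK row insertion gives P = [[1, 2, 5, 6], [3, 4]], which has shape [4, 2].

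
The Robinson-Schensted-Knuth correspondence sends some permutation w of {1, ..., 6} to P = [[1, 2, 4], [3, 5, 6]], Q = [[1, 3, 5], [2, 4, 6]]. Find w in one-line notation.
3 1 5 2 6 4

Reverse the RSK construction: for i from n down to 1, find the cell of Q containing i, remove the entry at that cell from P, and reverse-bump it up through P; the value ejected from row 1 is w(i).

Step i=6: Q has 6 at row 2, column 3; remove 6 from row 2 of P and reverse-bump: 6 enters row 1 and ejects 4. So w(6) = 4. P is now [[1, 2, 6], [3, 5]].
Step i=5: Q has 5 at row 1, column 3; remove that cell from P, ejecting 6. So w(5) = 6. P is now [[1, 2], [3, 5]].
Step i=4: Q has 4 at row 2, column 2; remove 5 from row 2 of P and reverse-bump: 5 enters row 1 and ejects 2. So w(4) = 2. P is now [[1, 5], [3]].
Step i=3: Q has 3 at row 1, column 2; remove that cell from P, ejecting 5. So w(3) = 5. P is now [[1], [3]].
Step i=2: Q has 2 at row 2, column 1; remove 3 from row 2 of P and reverse-bump: 3 enters row 1 and ejects 1. So w(2) = 1. P is now [[3]].
Step i=1: Q has 1 at row 1, column 1; remove that cell from P, ejecting 3. So w(1) = 3. P is now [].

So w = 3 1 5 2 6 4.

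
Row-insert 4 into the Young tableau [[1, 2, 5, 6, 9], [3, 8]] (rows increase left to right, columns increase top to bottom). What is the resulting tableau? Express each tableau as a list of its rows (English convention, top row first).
In row 1, 4 replaces 5 (the leftmost entry greater than 4); 5 is bumped to row 2. In row 2, 5 replaces 8 (the leftmost entry greater than 5); 8 is bumped to row 3. 8 starts a new row 3. The new tableau is [[1, 2, 4, 6, 9], [3, 5], [8]].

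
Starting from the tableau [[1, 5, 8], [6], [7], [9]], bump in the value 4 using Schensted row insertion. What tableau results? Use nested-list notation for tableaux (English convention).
[[1, 4, 8], [5], [6], [7], [9]]

In row 1, 4 replaces 5 (the leftmost entry greater than 4); 5 is bumped to row 2. In row 2, 5 replaces 6 (the leftmost entry greater than 5); 6 is bumped to row 3. In row 3, 6 replaces 7 (the leftmost entry greater than 6); 7 is bumped to row 4. In row 4, 7 replaces 9 (the leftmost entry greater than 7); 9 is bumped to row 5. 9 starts a new row 5. The new tableau is [[1, 4, 8], [5], [6], [7], [9]].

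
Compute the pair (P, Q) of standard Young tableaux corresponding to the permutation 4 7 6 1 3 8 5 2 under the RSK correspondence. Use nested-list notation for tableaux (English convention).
P = [[1, 2, 5], [3, 6, 8], [4], [7]], Q = [[1, 2, 6], [3, 5, 7], [4], [8]]

Insert each entry of the permutation into P by Schensted row insertion, recording in Q the position of each new cell.

Insert 4: appended to row 1. P = [[4]].
Insert 7: appended to row 1. P = [[4, 7]].
Insert 6: 6 bumps 7 from row 1; 7 starts row 2. P = [[4, 6], [7]].
Insert 1: 1 bumps 4 from row 1; 4 bumps 7 from row 2; 7 starts row 3. P = [[1, 6], [4], [7]].
Insert 3: 3 bumps 6 from row 1; 6 appends to row 2. P = [[1, 3], [4, 6], [7]].
Insert 8: appended to row 1. P = [[1, 3, 8], [4, 6], [7]].
Insert 5: 5 bumps 8 from row 1; 8 appends to row 2. P = [[1, 3, 5], [4, 6, 8], [7]].
Insert 2: 2 bumps 3 from row 1; 3 bumps 4 from row 2; 4 bumps 7 from row 3; 7 starts row 4. P = [[1, 2, 5], [3, 6, 8], [4], [7]].

So P = [[1, 2, 5], [3, 6, 8], [4], [7]], Q = [[1, 2, 6], [3, 5, 7], [4], [8]].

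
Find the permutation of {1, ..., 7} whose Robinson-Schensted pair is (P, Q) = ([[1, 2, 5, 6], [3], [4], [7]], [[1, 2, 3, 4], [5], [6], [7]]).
1 4 5 7 6 3 2

Reverse the RSK construction: for i from n down to 1, find the cell of Q containing i, remove the entry at that cell from P, and reverse-bump it up through P; the value ejected from row 1 is w(i).

Step i=7: Q has 7 at row 4, column 1; remove 7 from row 4 of P and reverse-bump: 7 enters row 3 and ejects 4; 4 enters row 2 and ejects 3; 3 enters row 1 and ejects 2. So w(7) = 2. P is now [[1, 3, 5, 6], [4], [7]].
Step i=6: Q has 6 at row 3, column 1; remove 7 from row 3 of P and reverse-bump: 7 enters row 2 and ejects 4; 4 enters row 1 and ejects 3. So w(6) = 3. P is now [[1, 4, 5, 6], [7]].
Step i=5: Q has 5 at row 2, column 1; remove 7 from row 2 of P and reverse-bump: 7 enters row 1 and ejects 6. So w(5) = 6. P is now [[1, 4, 5, 7]].
Step i=4: Q has 4 at row 1, column 4; remove that cell from P, ejecting 7. So w(4) = 7. P is now [[1, 4, 5]].
Step i=3: Q has 3 at row 1, column 3; remove that cell from P, ejecting 5. So w(3) = 5. P is now [[1, 4]].
Step i=2: Q has 2 at row 1, column 2; remove that cell from P, ejecting 4. So w(2) = 4. P is now [[1]].
Step i=1: Q has 1 at row 1, column 1; remove that cell from P, ejecting 1. So w(1) = 1. P is now [].

So w = 1 4 5 7 6 3 2.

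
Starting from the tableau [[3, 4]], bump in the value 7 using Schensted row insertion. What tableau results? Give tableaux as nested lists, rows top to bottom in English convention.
[[3, 4, 7]]

7 is larger than every entry of row 1, so it is appended to row 1. The new tableau is [[3, 4, 7]].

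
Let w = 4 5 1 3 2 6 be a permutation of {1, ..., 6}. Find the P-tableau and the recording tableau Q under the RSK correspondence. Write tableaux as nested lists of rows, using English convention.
Insert each entry of the permutation into P by Schensted row insertion, recording in Q the position of each new cell.

Insert 4: appended to row 1. P = [[4]].
Insert 5: appended to row 1. P = [[4, 5]].
Insert 1: 1 bumps 4 from row 1; 4 starts row 2. P = [[1, 5], [4]].
Insert 3: 3 bumps 5 from row 1; 5 appends to row 2. P = [[1, 3], [4, 5]].
Insert 2: 2 bumps 3 from row 1; 3 bumps 4 from row 2; 4 starts row 3. P = [[1, 2], [3, 5], [4]].
Insert 6: appended to row 1. P = [[1, 2, 6], [3, 5], [4]].

So P = [[1, 2, 6], [3, 5], [4]], Q = [[1, 2, 6], [3, 4], [5]].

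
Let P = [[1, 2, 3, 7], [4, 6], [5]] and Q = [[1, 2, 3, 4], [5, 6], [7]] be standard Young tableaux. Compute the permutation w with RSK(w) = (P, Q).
Reverse the RSK construction: for i from n down to 1, find the cell of Q containing i, remove the entry at that cell from P, and reverse-bump it up through P; the value ejected from row 1 is w(i).

Step i=7: Q has 7 at row 3, column 1; remove 5 from row 3 of P and reverse-bump: 5 enters row 2 and ejects 4; 4 enters row 1 and ejects 3. So w(7) = 3. P is now [[1, 2, 4, 7], [5, 6]].
Step i=6: Q has 6 at row 2, column 2; remove 6 from row 2 of P and reverse-bump: 6 enters row 1 and ejects 4. So w(6) = 4. P is now [[1, 2, 6, 7], [5]].
Step i=5: Q has 5 at row 2, column 1; remove 5 from row 2 of P and reverse-bump: 5 enters row 1 and ejects 2. So w(5) = 2. P is now [[1, 5, 6, 7]].
Step i=4: Q has 4 at row 1, column 4; remove that cell from P, ejecting 7. So w(4) = 7. P is now [[1, 5, 6]].
Step i=3: Q has 3 at row 1, column 3; remove that cell from P, ejecting 6. So w(3) = 6. P is now [[1, 5]].
Step i=2: Q has 2 at row 1, column 2; remove that cell from P, ejecting 5. So w(2) = 5. P is now [[1]].
Step i=1: Q has 1 at row 1, column 1; remove that cell from P, ejecting 1. So w(1) = 1. P is now [].

So w = 1 5 6 7 2 4 3.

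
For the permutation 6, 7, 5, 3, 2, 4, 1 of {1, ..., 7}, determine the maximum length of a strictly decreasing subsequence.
5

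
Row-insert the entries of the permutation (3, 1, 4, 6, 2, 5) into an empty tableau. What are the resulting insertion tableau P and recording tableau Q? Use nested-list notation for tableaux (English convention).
Insert each entry of the permutation into P by Schensted row insertion, recording in Q the position of each new cell.

Insert 3: appended to row 1. P = [[3]].
Insert 1: 1 bumps 3 from row 1; 3 starts row 2. P = [[1], [3]].
Insert 4: appended to row 1. P = [[1, 4], [3]].
Insert 6: appended to row 1. P = [[1, 4, 6], [3]].
Insert 2: 2 bumps 4 from row 1; 4 appends to row 2. P = [[1, 2, 6], [3, 4]].
Insert 5: 5 bumps 6 from row 1; 6 appends to row 2. P = [[1, 2, 5], [3, 4, 6]].

So P = [[1, 2, 5], [3, 4, 6]], Q = [[1, 3, 4], [2, 5, 6]].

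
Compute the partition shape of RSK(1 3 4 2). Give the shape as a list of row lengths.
[3, 1]

Row-insert each entry into an empty tableau.

After inserting 1: P = [[1]].
After inserting 3: P = [[1, 3]].
After inserting 4: P = [[1, 3, 4]].
After inserting 2: P = [[1, 2, 4], [3]].

The final insertion tableau P = [[1, 2, 4], [3]] has shape [3, 1].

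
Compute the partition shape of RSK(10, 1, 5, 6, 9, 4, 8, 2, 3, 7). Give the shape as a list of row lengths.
[4, 3, 2, 1]

Row-insert each entry into an empty tableau.

After inserting 10: P = [[10]].
After inserting 1: P = [[1], [10]].
After inserting 5: P = [[1, 5], [10]].
After inserting 6: P = [[1, 5, 6], [10]].
After inserting 9: P = [[1, 5, 6, 9], [10]].
After inserting 4: P = [[1, 4, 6, 9], [5], [10]].
After inserting 8: P = [[1, 4, 6, 8], [5, 9], [10]].
After inserting 2: P = [[1, 2, 6, 8], [4, 9], [5], [10]].
After inserting 3: P = [[1, 2, 3, 8], [4, 6], [5, 9], [10]].
After inserting 7: P = [[1, 2, 3, 7], [4, 6, 8], [5, 9], [10]].

The final insertion tableau P = [[1, 2, 3, 7], [4, 6, 8], [5, 9], [10]] has shape [4, 3, 2, 1].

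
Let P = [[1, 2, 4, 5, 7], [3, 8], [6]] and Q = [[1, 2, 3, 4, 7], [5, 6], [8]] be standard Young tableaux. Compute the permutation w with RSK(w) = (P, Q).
Reverse the RSK construction: for i from n down to 1, find the cell of Q containing i, remove the entry at that cell from P, and reverse-bump it up through P; the value ejected from row 1 is w(i).

Step i=8: Q has 8 at row 3, column 1; remove 6 from row 3 of P and reverse-bump: 6 enters row 2 and ejects 3; 3 enters row 1 and ejects 2. So w(8) = 2. P is now [[1, 3, 4, 5, 7], [6, 8]].
Step i=7: Q has 7 at row 1, column 5; remove that cell from P, ejecting 7. So w(7) = 7. P is now [[1, 3, 4, 5], [6, 8]].
Step i=6: Q has 6 at row 2, column 2; remove 8 from row 2 of P and reverse-bump: 8 enters row 1 and ejects 5. So w(6) = 5. P is now [[1, 3, 4, 8], [6]].
Step i=5: Q has 5 at row 2, column 1; remove 6 from row 2 of P and reverse-bump: 6 enters row 1 and ejects 4. So w(5) = 4. P is now [[1, 3, 6, 8]].
Step i=4: Q has 4 at row 1, column 4; remove that cell from P, ejecting 8. So w(4) = 8. P is now [[1, 3, 6]].
Step i=3: Q has 3 at row 1, column 3; remove that cell from P, ejecting 6. So w(3) = 6. P is now [[1, 3]].
Step i=2: Q has 2 at row 1, column 2; remove that cell from P, ejecting 3. So w(2) = 3. P is now [[1]].
Step i=1: Q has 1 at row 1, column 1; remove that cell from P, ejecting 1. So w(1) = 1. P is now [].

So w = 1 3 6 8 4 5 7 2.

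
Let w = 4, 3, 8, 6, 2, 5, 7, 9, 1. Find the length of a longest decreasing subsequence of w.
4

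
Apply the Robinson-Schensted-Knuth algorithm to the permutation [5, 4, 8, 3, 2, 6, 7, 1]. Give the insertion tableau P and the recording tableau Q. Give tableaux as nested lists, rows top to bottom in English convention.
P = [[1, 6, 7], [2, 8], [3], [4], [5]], Q = [[1, 3, 7], [2, 6], [4], [5], [8]]

Insert each entry of the permutation into P by Schensted row insertion, recording in Q the position of each new cell.

After inserting 5: P = [[5]].
After inserting 4: P = [[4], [5]].
After inserting 8: P = [[4, 8], [5]].
After inserting 3: P = [[3, 8], [4], [5]].
After inserting 2: P = [[2, 8], [3], [4], [5]].
After inserting 6: P = [[2, 6], [3, 8], [4], [5]].
After inserting 7: P = [[2, 6, 7], [3, 8], [4], [5]].
After inserting 1: P = [[1, 6, 7], [2, 8], [3], [4], [5]].

So P = [[1, 6, 7], [2, 8], [3], [4], [5]], Q = [[1, 3, 7], [2, 6], [4], [5], [8]].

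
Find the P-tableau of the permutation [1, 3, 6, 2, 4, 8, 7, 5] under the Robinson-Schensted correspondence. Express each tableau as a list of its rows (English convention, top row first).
Insert 1: appended to row 1. P = [[1]].
Insert 3: appended to row 1. P = [[1, 3]].
Insert 6: appended to row 1. P = [[1, 3, 6]].
Insert 2: 2 bumps 3 from row 1; 3 starts row 2. P = [[1, 2, 6], [3]].
Insert 4: 4 bumps 6 from row 1; 6 appends to row 2. P = [[1, 2, 4], [3, 6]].
Insert 8: appended to row 1. P = [[1, 2, 4, 8], [3, 6]].
Insert 7: 7 bumps 8 from row 1; 8 appends to row 2. P = [[1, 2, 4, 7], [3, 6, 8]].
Insert 5: 5 bumps 7 from row 1; 7 bumps 8 from row 2; 8 starts row 3. P = [[1, 2, 4, 5], [3, 6, 7], [8]].

So P = [[1, 2, 4, 5], [3, 6, 7], [8]].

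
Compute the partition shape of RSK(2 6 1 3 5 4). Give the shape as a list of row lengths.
[3, 2, 1]

Row-insert each entry into an empty tableau.

After inserting 2: P = [[2]].
After inserting 6: P = [[2, 6]].
After inserting 1: P = [[1, 6], [2]].
After inserting 3: P = [[1, 3], [2, 6]].
After inserting 5: P = [[1, 3, 5], [2, 6]].
After inserting 4: P = [[1, 3, 4], [2, 5], [6]].

The final insertion tableau P = [[1, 3, 4], [2, 5], [6]] has shape [3, 2, 1].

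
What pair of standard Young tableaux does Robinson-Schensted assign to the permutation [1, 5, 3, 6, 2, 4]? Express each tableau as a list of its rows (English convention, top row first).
P = [[1, 2, 4], [3, 6], [5]], Q = [[1, 2, 4], [3, 6], [5]]

Insert each entry of the permutation into P by Schensted row insertion, recording in Q the position of each new cell.

Insert 1: appended to row 1. P = [[1]].
Insert 5: appended to row 1. P = [[1, 5]].
Insert 3: 3 bumps 5 from row 1; 5 starts row 2. P = [[1, 3], [5]].
Insert 6: appended to row 1. P = [[1, 3, 6], [5]].
Insert 2: 2 bumps 3 from row 1; 3 bumps 5 from row 2; 5 starts row 3. P = [[1, 2, 6], [3], [5]].
Insert 4: 4 bumps 6 from row 1; 6 appends to row 2. P = [[1, 2, 4], [3, 6], [5]].

So P = [[1, 2, 4], [3, 6], [5]], Q = [[1, 2, 4], [3, 6], [5]].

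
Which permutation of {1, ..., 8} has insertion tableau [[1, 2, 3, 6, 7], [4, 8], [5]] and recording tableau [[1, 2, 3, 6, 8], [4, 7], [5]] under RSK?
1 2 5 4 3 8 6 7

Reverse RSK: for i = n, n-1, ..., 1, locate i in Q, remove the corresponding corner cell from P, and reverse-bump its entry up through P; the value ejected from row 1 is w(i).

So w = 1 2 5 4 3 8 6 7.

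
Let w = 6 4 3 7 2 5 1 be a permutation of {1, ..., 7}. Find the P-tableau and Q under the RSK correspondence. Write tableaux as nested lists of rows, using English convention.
P = [[1, 5], [2, 7], [3], [4], [6]], Q = [[1, 4], [2, 6], [3], [5], [7]]

Insert each entry of the permutation into P by Schensted row insertion, recording in Q the position of each new cell.

Insert 6: appended to row 1. P = [[6]].
Insert 4: 4 bumps 6 from row 1; 6 starts row 2. P = [[4], [6]].
Insert 3: 3 bumps 4 from row 1; 4 bumps 6 from row 2; 6 starts row 3. P = [[3], [4], [6]].
Insert 7: appended to row 1. P = [[3, 7], [4], [6]].
Insert 2: 2 bumps 3 from row 1; 3 bumps 4 from row 2; 4 bumps 6 from row 3; 6 starts row 4. P = [[2, 7], [3], [4], [6]].
Insert 5: 5 bumps 7 from row 1; 7 appends to row 2. P = [[2, 5], [3, 7], [4], [6]].
Insert 1: 1 bumps 2 from row 1; 2 bumps 3 from row 2; 3 bumps 4 from row 3; 4 bumps 6 from row 4; 6 starts row 5. P = [[1, 5], [2, 7], [3], [4], [6]].

So P = [[1, 5], [2, 7], [3], [4], [6]], Q = [[1, 4], [2, 6], [3], [5], [7]].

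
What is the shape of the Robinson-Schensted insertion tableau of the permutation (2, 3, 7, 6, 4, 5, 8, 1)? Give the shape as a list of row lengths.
[5, 1, 1, 1]

RSK row insertion gives P = [[1, 3, 4, 5, 8], [2], [6], [7]], which has shape [5, 1, 1, 1].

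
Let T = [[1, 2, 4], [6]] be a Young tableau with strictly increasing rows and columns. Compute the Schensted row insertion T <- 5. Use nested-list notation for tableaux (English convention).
[[1, 2, 4, 5], [6]]

5 is larger than every entry of row 1, so it is appended to row 1. The new tableau is [[1, 2, 4, 5], [6]].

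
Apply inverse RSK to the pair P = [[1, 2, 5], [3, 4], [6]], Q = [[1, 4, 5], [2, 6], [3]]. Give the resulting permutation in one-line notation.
Reverse the RSK construction: for i from n down to 1, find the cell of Q containing i, remove the entry at that cell from P, and reverse-bump it up through P; the value ejected from row 1 is w(i).

Step i=6: Q has 6 at row 2, column 2; remove 4 from row 2 of P and reverse-bump: 4 enters row 1 and ejects 2. So w(6) = 2. P is now [[1, 4, 5], [3], [6]].
Step i=5: Q has 5 at row 1, column 3; remove that cell from P, ejecting 5. So w(5) = 5. P is now [[1, 4], [3], [6]].
Step i=4: Q has 4 at row 1, column 2; remove that cell from P, ejecting 4. So w(4) = 4. P is now [[1], [3], [6]].
Step i=3: Q has 3 at row 3, column 1; remove 6 from row 3 of P and reverse-bump: 6 enters row 2 and ejects 3; 3 enters row 1 and ejects 1. So w(3) = 1. P is now [[3], [6]].
Step i=2: Q has 2 at row 2, column 1; remove 6 from row 2 of P and reverse-bump: 6 enters row 1 and ejects 3. So w(2) = 3. P is now [[6]].
Step i=1: Q has 1 at row 1, column 1; remove that cell from P, ejecting 6. So w(1) = 6. P is now [].

So w = 6 3 1 4 5 2.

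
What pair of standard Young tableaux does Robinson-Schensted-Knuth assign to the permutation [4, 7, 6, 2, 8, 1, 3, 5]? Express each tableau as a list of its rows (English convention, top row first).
P = [[1, 3, 5], [2, 6, 8], [4], [7]], Q = [[1, 2, 5], [3, 7, 8], [4], [6]]

Insert each entry of the permutation into P by Schensted row insertion, recording in Q the position of each new cell.

Insert 4: appended to row 1. P = [[4]].
Insert 7: appended to row 1. P = [[4, 7]].
Insert 6: 6 bumps 7 from row 1; 7 starts row 2. P = [[4, 6], [7]].
Insert 2: 2 bumps 4 from row 1; 4 bumps 7 from row 2; 7 starts row 3. P = [[2, 6], [4], [7]].
Insert 8: appended to row 1. P = [[2, 6, 8], [4], [7]].
Insert 1: 1 bumps 2 from row 1; 2 bumps 4 from row 2; 4 bumps 7 from row 3; 7 starts row 4. P = [[1, 6, 8], [2], [4], [7]].
Insert 3: 3 bumps 6 from row 1; 6 appends to row 2. P = [[1, 3, 8], [2, 6], [4], [7]].
Insert 5: 5 bumps 8 from row 1; 8 appends to row 2. P = [[1, 3, 5], [2, 6, 8], [4], [7]].

So P = [[1, 3, 5], [2, 6, 8], [4], [7]], Q = [[1, 2, 5], [3, 7, 8], [4], [6]].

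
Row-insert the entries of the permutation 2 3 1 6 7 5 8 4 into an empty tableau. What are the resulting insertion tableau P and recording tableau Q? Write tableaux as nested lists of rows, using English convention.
P = [[1, 3, 4, 7, 8], [2, 5], [6]], Q = [[1, 2, 4, 5, 7], [3, 6], [8]]

Insert each entry of the permutation into P by Schensted row insertion, recording in Q the position of each new cell.

Insert 2: appended to row 1. P = [[2]].
Insert 3: appended to row 1. P = [[2, 3]].
Insert 1: 1 bumps 2 from row 1; 2 starts row 2. P = [[1, 3], [2]].
Insert 6: appended to row 1. P = [[1, 3, 6], [2]].
Insert 7: appended to row 1. P = [[1, 3, 6, 7], [2]].
Insert 5: 5 bumps 6 from row 1; 6 appends to row 2. P = [[1, 3, 5, 7], [2, 6]].
Insert 8: appended to row 1. P = [[1, 3, 5, 7, 8], [2, 6]].
Insert 4: 4 bumps 5 from row 1; 5 bumps 6 from row 2; 6 starts row 3. P = [[1, 3, 4, 7, 8], [2, 5], [6]].

So P = [[1, 3, 4, 7, 8], [2, 5], [6]], Q = [[1, 2, 4, 5, 7], [3, 6], [8]].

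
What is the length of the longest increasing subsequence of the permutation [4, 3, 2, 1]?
1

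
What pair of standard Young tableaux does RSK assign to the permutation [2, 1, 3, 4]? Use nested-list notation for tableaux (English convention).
P = [[1, 3, 4], [2]], Q = [[1, 3, 4], [2]]

Insert each entry of the permutation into P by Schensted row insertion, recording in Q the position of each new cell.

Insert 2: appended to row 1. P = [[2]], Q = [[1]].
Insert 1: 1 bumps 2 from row 1; 2 starts row 2. P = [[1], [2]], Q = [[1], [2]].
Insert 3: appended to row 1. P = [[1, 3], [2]], Q = [[1, 3], [2]].
Insert 4: appended to row 1. P = [[1, 3, 4], [2]], Q = [[1, 3, 4], [2]].

So P = [[1, 3, 4], [2]], Q = [[1, 3, 4], [2]].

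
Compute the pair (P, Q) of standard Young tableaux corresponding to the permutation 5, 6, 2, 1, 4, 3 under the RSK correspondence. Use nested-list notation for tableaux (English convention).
Insert each entry of the permutation into P by Schensted row insertion, recording in Q the position of each new cell.

Insert 5: appended to row 1. P = [[5]], Q = [[1]].
Insert 6: appended to row 1. P = [[5, 6]], Q = [[1, 2]].
Insert 2: 2 bumps 5 from row 1; 5 starts row 2. P = [[2, 6], [5]], Q = [[1, 2], [3]].
Insert 1: 1 bumps 2 from row 1; 2 bumps 5 from row 2; 5 starts row 3. P = [[1, 6], [2], [5]], Q = [[1, 2], [3], [4]].
Insert 4: 4 bumps 6 from row 1; 6 appends to row 2. P = [[1, 4], [2, 6], [5]], Q = [[1, 2], [3, 5], [4]].
Insert 3: 3 bumps 4 from row 1; 4 bumps 6 from row 2; 6 appends to row 3. P = [[1, 3], [2, 4], [5, 6]], Q = [[1, 2], [3, 5], [4, 6]].

So P = [[1, 3], [2, 4], [5, 6]], Q = [[1, 2], [3, 5], [4, 6]].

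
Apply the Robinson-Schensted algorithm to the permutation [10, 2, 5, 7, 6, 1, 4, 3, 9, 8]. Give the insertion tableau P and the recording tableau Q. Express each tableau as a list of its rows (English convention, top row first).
P = [[1, 3, 6, 8], [2, 4, 9], [5], [7], [10]], Q = [[1, 3, 4, 9], [2, 7, 10], [5], [6], [8]]

Insert each entry of the permutation into P by Schensted row insertion, recording in Q the position of each new cell.

Insert 10: appended to row 1. P = [[10]], Q = [[1]].
Insert 2: 2 bumps 10 from row 1; 10 starts row 2. P = [[2], [10]], Q = [[1], [2]].
Insert 5: appended to row 1. P = [[2, 5], [10]], Q = [[1, 3], [2]].
Insert 7: appended to row 1. P = [[2, 5, 7], [10]], Q = [[1, 3, 4], [2]].
Insert 6: 6 bumps 7 from row 1; 7 bumps 10 from row 2; 10 starts row 3. P = [[2, 5, 6], [7], [10]], Q = [[1, 3, 4], [2], [5]].
Insert 1: 1 bumps 2 from row 1; 2 bumps 7 from row 2; 7 bumps 10 from row 3; 10 starts row 4. P = [[1, 5, 6], [2], [7], [10]], Q = [[1, 3, 4], [2], [5], [6]].
Insert 4: 4 bumps 5 from row 1; 5 appends to row 2. P = [[1, 4, 6], [2, 5], [7], [10]], Q = [[1, 3, 4], [2, 7], [5], [6]].
Insert 3: 3 bumps 4 from row 1; 4 bumps 5 from row 2; 5 bumps 7 from row 3; 7 bumps 10 from row 4; 10 starts row 5. P = [[1, 3, 6], [2, 4], [5], [7], [10]], Q = [[1, 3, 4], [2, 7], [5], [6], [8]].
Insert 9: appended to row 1. P = [[1, 3, 6, 9], [2, 4], [5], [7], [10]], Q = [[1, 3, 4, 9], [2, 7], [5], [6], [8]].
Insert 8: 8 bumps 9 from row 1; 9 appends to row 2. P = [[1, 3, 6, 8], [2, 4, 9], [5], [7], [10]], Q = [[1, 3, 4, 9], [2, 7, 10], [5], [6], [8]].

So P = [[1, 3, 6, 8], [2, 4, 9], [5], [7], [10]], Q = [[1, 3, 4, 9], [2, 7, 10], [5], [6], [8]].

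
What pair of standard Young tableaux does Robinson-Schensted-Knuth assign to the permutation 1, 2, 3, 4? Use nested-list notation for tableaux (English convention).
Insert each entry of the permutation into P by Schensted row insertion, recording in Q the position of each new cell.

Insert 1: appended to row 1. P = [[1]].
Insert 2: appended to row 1. P = [[1, 2]].
Insert 3: appended to row 1. P = [[1, 2, 3]].
Insert 4: appended to row 1. P = [[1, 2, 3, 4]].

So P = [[1, 2, 3, 4]], Q = [[1, 2, 3, 4]].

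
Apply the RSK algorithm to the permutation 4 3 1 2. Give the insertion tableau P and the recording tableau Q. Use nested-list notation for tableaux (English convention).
Insert each entry of the permutation into P by Schensted row insertion, recording in Q the position of each new cell.

Insert 4: appended to row 1. P = [[4]], Q = [[1]].
Insert 3: 3 bumps 4 from row 1; 4 starts row 2. P = [[3], [4]], Q = [[1], [2]].
Insert 1: 1 bumps 3 from row 1; 3 bumps 4 from row 2; 4 starts row 3. P = [[1], [3], [4]], Q = [[1], [2], [3]].
Insert 2: appended to row 1. P = [[1, 2], [3], [4]], Q = [[1, 4], [2], [3]].

So P = [[1, 2], [3], [4]], Q = [[1, 4], [2], [3]].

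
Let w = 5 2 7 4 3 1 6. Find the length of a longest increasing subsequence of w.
3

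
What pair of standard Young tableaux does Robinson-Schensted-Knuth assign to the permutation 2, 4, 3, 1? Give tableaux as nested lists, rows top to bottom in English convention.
Insert each entry of the permutation into P by Schensted row insertion, recording in Q the position of each new cell.

Insert 2: appended to row 1. P = [[2]].
Insert 4: appended to row 1. P = [[2, 4]].
Insert 3: 3 bumps 4 from row 1; 4 starts row 2. P = [[2, 3], [4]].
Insert 1: 1 bumps 2 from row 1; 2 bumps 4 from row 2; 4 starts row 3. P = [[1, 3], [2], [4]].

So P = [[1, 3], [2], [4]], Q = [[1, 2], [3], [4]].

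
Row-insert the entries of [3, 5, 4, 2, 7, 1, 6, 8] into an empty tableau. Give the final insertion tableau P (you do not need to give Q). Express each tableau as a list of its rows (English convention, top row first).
P = [[1, 4, 6, 8], [2, 7], [3], [5]]

Insert 3: appended to row 1. P = [[3]].
Insert 5: appended to row 1. P = [[3, 5]].
Insert 4: 4 bumps 5 from row 1; 5 starts row 2. P = [[3, 4], [5]].
Insert 2: 2 bumps 3 from row 1; 3 bumps 5 from row 2; 5 starts row 3. P = [[2, 4], [3], [5]].
Insert 7: appended to row 1. P = [[2, 4, 7], [3], [5]].
Insert 1: 1 bumps 2 from row 1; 2 bumps 3 from row 2; 3 bumps 5 from row 3; 5 starts row 4. P = [[1, 4, 7], [2], [3], [5]].
Insert 6: 6 bumps 7 from row 1; 7 appends to row 2. P = [[1, 4, 6], [2, 7], [3], [5]].
Insert 8: appended to row 1. P = [[1, 4, 6, 8], [2, 7], [3], [5]].

So P = [[1, 4, 6, 8], [2, 7], [3], [5]].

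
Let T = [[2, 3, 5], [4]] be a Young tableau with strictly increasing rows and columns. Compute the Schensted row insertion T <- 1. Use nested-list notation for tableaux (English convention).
[[1, 3, 5], [2], [4]]

In row 1, 1 replaces 2 (the leftmost entry greater than 1); 2 is bumped to row 2. In row 2, 2 replaces 4 (the leftmost entry greater than 2); 4 is bumped to row 3. 4 starts a new row 3. The new tableau is [[1, 3, 5], [2], [4]].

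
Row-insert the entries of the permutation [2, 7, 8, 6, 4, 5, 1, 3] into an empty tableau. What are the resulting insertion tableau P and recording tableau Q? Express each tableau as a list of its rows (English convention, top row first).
P = [[1, 3, 5], [2, 4], [6, 8], [7]], Q = [[1, 2, 3], [4, 6], [5, 8], [7]]

Insert each entry of the permutation into P by Schensted row insertion, recording in Q the position of each new cell.

After inserting 2: P = [[2]].
After inserting 7: P = [[2, 7]].
After inserting 8: P = [[2, 7, 8]].
After inserting 6: P = [[2, 6, 8], [7]].
After inserting 4: P = [[2, 4, 8], [6], [7]].
After inserting 5: P = [[2, 4, 5], [6, 8], [7]].
After inserting 1: P = [[1, 4, 5], [2, 8], [6], [7]].
After inserting 3: P = [[1, 3, 5], [2, 4], [6, 8], [7]].

So P = [[1, 3, 5], [2, 4], [6, 8], [7]], Q = [[1, 2, 3], [4, 6], [5, 8], [7]].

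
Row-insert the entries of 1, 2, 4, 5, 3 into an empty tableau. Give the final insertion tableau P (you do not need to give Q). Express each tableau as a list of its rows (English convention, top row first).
Insert 1: appended to row 1. P = [[1]].
Insert 2: appended to row 1. P = [[1, 2]].
Insert 4: appended to row 1. P = [[1, 2, 4]].
Insert 5: appended to row 1. P = [[1, 2, 4, 5]].
Insert 3: 3 bumps 4 from row 1; 4 starts row 2. P = [[1, 2, 3, 5], [4]].

So P = [[1, 2, 3, 5], [4]].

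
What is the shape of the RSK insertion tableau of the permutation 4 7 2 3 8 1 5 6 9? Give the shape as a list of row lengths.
Row-insert each entry into an empty tableau.

After inserting 4: P = [[4]].
After inserting 7: P = [[4, 7]].
After inserting 2: P = [[2, 7], [4]].
After inserting 3: P = [[2, 3], [4, 7]].
After inserting 8: P = [[2, 3, 8], [4, 7]].
After inserting 1: P = [[1, 3, 8], [2, 7], [4]].
After inserting 5: P = [[1, 3, 5], [2, 7, 8], [4]].
After inserting 6: P = [[1, 3, 5, 6], [2, 7, 8], [4]].
After inserting 9: P = [[1, 3, 5, 6, 9], [2, 7, 8], [4]].

The final insertion tableau P = [[1, 3, 5, 6, 9], [2, 7, 8], [4]] has shape [5, 3, 1].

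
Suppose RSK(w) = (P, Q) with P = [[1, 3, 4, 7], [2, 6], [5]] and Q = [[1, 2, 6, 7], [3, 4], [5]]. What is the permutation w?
Reverse the RSK construction: for i from n down to 1, find the cell of Q containing i, remove the entry at that cell from P, and reverse-bump it up through P; the value ejected from row 1 is w(i).

Step i=7: Q has 7 at row 1, column 4; remove that cell from P, ejecting 7. So w(7) = 7. P is now [[1, 3, 4], [2, 6], [5]].
Step i=6: Q has 6 at row 1, column 3; remove that cell from P, ejecting 4. So w(6) = 4. P is now [[1, 3], [2, 6], [5]].
Step i=5: Q has 5 at row 3, column 1; remove 5 from row 3 of P and reverse-bump: 5 enters row 2 and ejects 2; 2 enters row 1 and ejects 1. So w(5) = 1. P is now [[2, 3], [5, 6]].
Step i=4: Q has 4 at row 2, column 2; remove 6 from row 2 of P and reverse-bump: 6 enters row 1 and ejects 3. So w(4) = 3. P is now [[2, 6], [5]].
Step i=3: Q has 3 at row 2, column 1; remove 5 from row 2 of P and reverse-bump: 5 enters row 1 and ejects 2. So w(3) = 2. P is now [[5, 6]].
Step i=2: Q has 2 at row 1, column 2; remove that cell from P, ejecting 6. So w(2) = 6. P is now [[5]].
Step i=1: Q has 1 at row 1, column 1; remove that cell from P, ejecting 5. So w(1) = 5. P is now [].

So w = 5 6 2 3 1 4 7.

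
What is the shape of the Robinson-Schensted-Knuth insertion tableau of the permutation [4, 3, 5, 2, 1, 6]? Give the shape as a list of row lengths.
Row-insert each entry into an empty tableau.

After inserting 4: P = [[4]].
After inserting 3: P = [[3], [4]].
After inserting 5: P = [[3, 5], [4]].
After inserting 2: P = [[2, 5], [3], [4]].
After inserting 1: P = [[1, 5], [2], [3], [4]].
After inserting 6: P = [[1, 5, 6], [2], [3], [4]].

The final insertion tableau P = [[1, 5, 6], [2], [3], [4]] has shape [3, 1, 1, 1].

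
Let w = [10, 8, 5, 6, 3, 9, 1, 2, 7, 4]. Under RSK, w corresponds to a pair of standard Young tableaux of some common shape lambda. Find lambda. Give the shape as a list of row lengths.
Row-insert each entry into an empty tableau.

After inserting 10: P = [[10]].
After inserting 8: P = [[8], [10]].
After inserting 5: P = [[5], [8], [10]].
After inserting 6: P = [[5, 6], [8], [10]].
After inserting 3: P = [[3, 6], [5], [8], [10]].
After inserting 9: P = [[3, 6, 9], [5], [8], [10]].
After inserting 1: P = [[1, 6, 9], [3], [5], [8], [10]].
After inserting 2: P = [[1, 2, 9], [3, 6], [5], [8], [10]].
After inserting 7: P = [[1, 2, 7], [3, 6, 9], [5], [8], [10]].
After inserting 4: P = [[1, 2, 4], [3, 6, 7], [5, 9], [8], [10]].

The final insertion tableau P = [[1, 2, 4], [3, 6, 7], [5, 9], [8], [10]] has shape [3, 3, 2, 1, 1].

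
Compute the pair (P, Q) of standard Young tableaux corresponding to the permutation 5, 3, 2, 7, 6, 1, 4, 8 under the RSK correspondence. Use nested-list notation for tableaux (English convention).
Insert each entry of the permutation into P by Schensted row insertion, recording in Q the position of each new cell.

Insert 5: appended to row 1. P = [[5]], Q = [[1]].
Insert 3: 3 bumps 5 from row 1; 5 starts row 2. P = [[3], [5]], Q = [[1], [2]].
Insert 2: 2 bumps 3 from row 1; 3 bumps 5 from row 2; 5 starts row 3. P = [[2], [3], [5]], Q = [[1], [2], [3]].
Insert 7: appended to row 1. P = [[2, 7], [3], [5]], Q = [[1, 4], [2], [3]].
Insert 6: 6 bumps 7 from row 1; 7 appends to row 2. P = [[2, 6], [3, 7], [5]], Q = [[1, 4], [2, 5], [3]].
Insert 1: 1 bumps 2 from row 1; 2 bumps 3 from row 2; 3 bumps 5 from row 3; 5 starts row 4. P = [[1, 6], [2, 7], [3], [5]], Q = [[1, 4], [2, 5], [3], [6]].
Insert 4: 4 bumps 6 from row 1; 6 bumps 7 from row 2; 7 appends to row 3. P = [[1, 4], [2, 6], [3, 7], [5]], Q = [[1, 4], [2, 5], [3, 7], [6]].
Insert 8: appended to row 1. P = [[1, 4, 8], [2, 6], [3, 7], [5]], Q = [[1, 4, 8], [2, 5], [3, 7], [6]].

So P = [[1, 4, 8], [2, 6], [3, 7], [5]], Q = [[1, 4, 8], [2, 5], [3, 7], [6]].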